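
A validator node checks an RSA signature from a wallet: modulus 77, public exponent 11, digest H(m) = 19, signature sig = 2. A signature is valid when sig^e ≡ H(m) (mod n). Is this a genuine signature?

sig^11 mod 77 = 46
46 ≠ 19, so verification fails.

forged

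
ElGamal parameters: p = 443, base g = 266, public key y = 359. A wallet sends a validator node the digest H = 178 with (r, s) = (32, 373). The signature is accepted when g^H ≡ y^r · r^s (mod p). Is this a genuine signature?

forged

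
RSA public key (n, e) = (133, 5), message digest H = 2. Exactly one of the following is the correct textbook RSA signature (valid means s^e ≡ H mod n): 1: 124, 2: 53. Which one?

Candidate 1: 124^2 = 15376 ≡ 81; 124^4 ≡ 81^2 = 6561 ≡ 44; 5 = 4 + 1, so 124^5 ≡ 44·124 ≡ 3 (mod 133)
Candidate 2: 53^2 = 2809 ≡ 16; 53^4 ≡ 16^2 = 256 ≡ 123; 5 = 4 + 1, so 53^5 ≡ 123·53 ≡ 2 (mod 133)
  → matches H = 2

2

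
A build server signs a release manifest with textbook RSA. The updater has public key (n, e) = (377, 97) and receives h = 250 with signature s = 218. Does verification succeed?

fails

Squares mod 377: s^1≡218, s^2≡22, s^4≡107, s^8≡139, s^16≡94, s^32≡165, s^64≡81
97 = 64 + 32 + 1, so s^97 ≡ 81·165·218 ≡ 114 (mod 377)
The recovered value 114 does not match the digest 250.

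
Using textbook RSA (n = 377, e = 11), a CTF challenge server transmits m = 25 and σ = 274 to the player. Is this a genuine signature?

forged

σ^2 ≡ 274^2 = 75076 ≡ 53
σ^4 ≡ 53^2 = 2809 ≡ 170
σ^8 ≡ 170^2 = 28900 ≡ 248
11 = 8 + 2 + 1, so σ^11 ≡ 248·53·274 ≡ 352 (mod 377)
The recovered value 352 does not match the digest 25.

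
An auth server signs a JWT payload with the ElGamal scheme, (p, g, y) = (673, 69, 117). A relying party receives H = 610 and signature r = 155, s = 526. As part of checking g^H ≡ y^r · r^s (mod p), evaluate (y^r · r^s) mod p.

117^2 = 13689 ≡ 229
117^4 ≡ 229^2 = 52441 ≡ 620
117^8 ≡ 620^2 = 384400 ≡ 117
117^16 ≡ 117^2 = 13689 ≡ 229
117^32 ≡ 229^2 = 52441 ≡ 620
117^64 ≡ 620^2 = 384400 ≡ 117
117^128 ≡ 117^2 = 13689 ≡ 229
155 = 128 + 16 + 8 + 2 + 1, so 117^155 ≡ 229·229·117·229·117 ≡ 117 (mod 673)
155^2 = 24025 ≡ 470
155^4 ≡ 470^2 = 220900 ≡ 156
155^8 ≡ 156^2 = 24336 ≡ 108
155^16 ≡ 108^2 = 11664 ≡ 223
155^32 ≡ 223^2 = 49729 ≡ 600
155^64 ≡ 600^2 = 360000 ≡ 618
155^128 ≡ 618^2 = 381924 ≡ 333
155^256 ≡ 333^2 = 110889 ≡ 517
155^512 ≡ 517^2 = 267289 ≡ 108
526 = 512 + 8 + 4 + 2, so 155^526 ≡ 108·108·156·470 ≡ 498 (mod 673)
y^r · r^s ≡ 117·498 = 58266 ≡ 388 (mod 673)

388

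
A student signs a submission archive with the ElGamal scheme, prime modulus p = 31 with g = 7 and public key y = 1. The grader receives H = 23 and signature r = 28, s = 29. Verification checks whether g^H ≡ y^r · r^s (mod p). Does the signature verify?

verifies

Left side g^H mod p:
Squares mod 31: 7^1≡7, 7^2≡18, 7^4≡14, 7^8≡10, 7^16≡7
23 = 16 + 4 + 2 + 1, so 7^23 ≡ 7·14·18·7 ≡ 10 (mod 31)
Right side y^r · r^s mod p:
Squares mod 31: 1^1≡1, 1^2≡1, 1^4≡1, 1^8≡1, 1^16≡1
28 = 16 + 8 + 4, so 1^28 ≡ 1·1·1 ≡ 1 (mod 31)
Squares mod 31: 28^1≡28, 28^2≡9, 28^4≡19, 28^8≡20, 28^16≡28
29 = 16 + 8 + 4 + 1, so 28^29 ≡ 28·20·19·28 ≡ 10 (mod 31)
1·10 = 10 ≡ 10 (mod 31)
10 ≡ 10 (mod 31), so the signature is genuine.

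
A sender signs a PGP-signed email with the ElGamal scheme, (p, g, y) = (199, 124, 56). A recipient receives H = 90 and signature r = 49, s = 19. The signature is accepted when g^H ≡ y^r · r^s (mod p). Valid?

no

Left side g^H mod p:
124^2 = 15376 ≡ 53
124^4 ≡ 53^2 = 2809 ≡ 23
124^8 ≡ 23^2 = 529 ≡ 131
124^16 ≡ 131^2 = 17161 ≡ 47
124^32 ≡ 47^2 = 2209 ≡ 20
124^64 ≡ 20^2 = 400 ≡ 2
90 = 64 + 16 + 8 + 2, so 124^90 ≡ 2·47·131·53 ≡ 121 (mod 199)
Right side y^r · r^s mod p:
56^2 = 3136 ≡ 151
56^4 ≡ 151^2 = 22801 ≡ 115
56^8 ≡ 115^2 = 13225 ≡ 91
56^16 ≡ 91^2 = 8281 ≡ 122
56^32 ≡ 122^2 = 14884 ≡ 158
49 = 32 + 16 + 1, so 56^49 ≡ 158·122·56 ≡ 80 (mod 199)
49^2 = 2401 ≡ 13
49^4 ≡ 13^2 = 169
49^8 ≡ 169^2 = 28561 ≡ 104
49^16 ≡ 104^2 = 10816 ≡ 70
19 = 16 + 2 + 1, so 49^19 ≡ 70·13·49 ≡ 14 (mod 199)
80·14 = 1120 ≡ 125 (mod 199)
121 ≠ 125, so verification fails.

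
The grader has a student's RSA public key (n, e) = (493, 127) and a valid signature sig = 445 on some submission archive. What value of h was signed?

193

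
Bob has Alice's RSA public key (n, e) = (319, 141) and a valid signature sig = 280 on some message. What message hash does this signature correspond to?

280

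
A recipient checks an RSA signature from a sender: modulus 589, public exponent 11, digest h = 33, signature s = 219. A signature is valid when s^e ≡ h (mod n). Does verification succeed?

passes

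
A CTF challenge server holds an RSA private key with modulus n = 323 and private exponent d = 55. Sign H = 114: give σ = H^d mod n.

228

H^2 ≡ 114^2 = 12996 ≡ 76
H^4 ≡ 76^2 = 5776 ≡ 285
H^8 ≡ 285^2 = 81225 ≡ 152
H^16 ≡ 152^2 = 23104 ≡ 171
H^32 ≡ 171^2 = 29241 ≡ 171
55 = 32 + 16 + 4 + 2 + 1, so H^55 ≡ 171·171·285·76·114 ≡ 228 (mod 323)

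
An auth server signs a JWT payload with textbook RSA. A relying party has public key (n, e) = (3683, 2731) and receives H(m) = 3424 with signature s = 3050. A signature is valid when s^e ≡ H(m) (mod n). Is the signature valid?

Squares mod 3683: s^1≡3050, s^2≡2925, s^4≡16, s^8≡256, s^16≡2925, s^32≡16, s^64≡256, s^128≡2925, s^256≡16, s^512≡256, s^1024≡2925, s^2048≡16
2731 = 2048 + 512 + 128 + 32 + 8 + 2 + 1, so s^2731 ≡ 16·256·2925·16·256·2925·3050 ≡ 3050 (mod 3683)
s^2731 mod 3683 = 3050, but H(m) = 3424.

invalid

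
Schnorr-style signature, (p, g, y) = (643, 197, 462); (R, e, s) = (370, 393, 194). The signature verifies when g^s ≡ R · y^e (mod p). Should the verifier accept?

accept

g^s mod p:
197^2 = 38809 ≡ 229
197^4 ≡ 229^2 = 52441 ≡ 358
197^8 ≡ 358^2 = 128164 ≡ 207
197^16 ≡ 207^2 = 42849 ≡ 411
197^32 ≡ 411^2 = 168921 ≡ 455
197^64 ≡ 455^2 = 207025 ≡ 622
197^128 ≡ 622^2 = 386884 ≡ 441
194 = 128 + 64 + 2, so 197^194 ≡ 441·622·229 ≡ 488 (mod 643)
R · y^e mod p:
462^2 = 213444 ≡ 611
462^4 ≡ 611^2 = 373321 ≡ 381
462^8 ≡ 381^2 = 145161 ≡ 486
462^16 ≡ 486^2 = 236196 ≡ 215
462^32 ≡ 215^2 = 46225 ≡ 572
462^64 ≡ 572^2 = 327184 ≡ 540
462^128 ≡ 540^2 = 291600 ≡ 321
462^256 ≡ 321^2 = 103041 ≡ 161
393 = 256 + 128 + 8 + 1, so 462^393 ≡ 161·321·486·462 ≡ 547 (mod 643)
370·547 = 202390 ≡ 488 (mod 643)
488 ≡ 488 (mod 643); signature holds.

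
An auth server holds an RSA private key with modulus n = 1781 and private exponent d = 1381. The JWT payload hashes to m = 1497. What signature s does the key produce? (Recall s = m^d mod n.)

1380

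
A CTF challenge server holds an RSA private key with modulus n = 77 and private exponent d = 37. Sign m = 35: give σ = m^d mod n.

m^37 mod 77 = 7

7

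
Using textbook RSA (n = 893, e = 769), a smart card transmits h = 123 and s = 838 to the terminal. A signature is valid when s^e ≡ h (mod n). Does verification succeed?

s^2 ≡ 838^2 = 702244 ≡ 346
s^4 ≡ 346^2 = 119716 ≡ 54
s^8 ≡ 54^2 = 2916 ≡ 237
s^16 ≡ 237^2 = 56169 ≡ 803
s^32 ≡ 803^2 = 644809 ≡ 63
s^64 ≡ 63^2 = 3969 ≡ 397
s^128 ≡ 397^2 = 157609 ≡ 441
s^256 ≡ 441^2 = 194481 ≡ 700
s^512 ≡ 700^2 = 490000 ≡ 636
769 = 512 + 256 + 1, so s^769 ≡ 636·700·838 ≡ 60 (mod 893)
s^769 mod 893 = 60, but h = 123.

fails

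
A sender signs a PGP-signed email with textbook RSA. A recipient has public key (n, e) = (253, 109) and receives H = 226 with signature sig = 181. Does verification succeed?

fails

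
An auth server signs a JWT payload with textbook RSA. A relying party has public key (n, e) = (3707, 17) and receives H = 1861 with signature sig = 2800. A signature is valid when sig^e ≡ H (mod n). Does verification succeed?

fails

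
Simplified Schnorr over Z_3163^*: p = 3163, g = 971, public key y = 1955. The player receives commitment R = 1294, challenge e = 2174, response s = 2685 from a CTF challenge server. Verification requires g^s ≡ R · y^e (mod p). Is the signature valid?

invalid

g^s mod p:
971^2 = 942841 ≡ 267
971^4 ≡ 267^2 = 71289 ≡ 1703
971^8 ≡ 1703^2 = 2900209 ≡ 2901
971^16 ≡ 2901^2 = 8415801 ≡ 2221
971^32 ≡ 2221^2 = 4932841 ≡ 1724
971^64 ≡ 1724^2 = 2972176 ≡ 2119
971^128 ≡ 2119^2 = 4490161 ≡ 1864
971^256 ≡ 1864^2 = 3474496 ≡ 1522
971^512 ≡ 1522^2 = 2316484 ≡ 1168
971^1024 ≡ 1168^2 = 1364224 ≡ 971
971^2048 ≡ 971^2 = 942841 ≡ 267
2685 = 2048 + 512 + 64 + 32 + 16 + 8 + 4 + 1, so 971^2685 ≡ 267·1168·2119·1724·2221·2901·1703·971 ≡ 2493 (mod 3163)
R · y^e mod p:
1955^2 = 3822025 ≡ 1121
1955^4 ≡ 1121^2 = 1256641 ≡ 930
1955^8 ≡ 930^2 = 864900 ≡ 1401
1955^16 ≡ 1401^2 = 1962801 ≡ 1741
1955^32 ≡ 1741^2 = 3031081 ≡ 927
1955^64 ≡ 927^2 = 859329 ≡ 2156
1955^128 ≡ 2156^2 = 4648336 ≡ 1889
1955^256 ≡ 1889^2 = 3568321 ≡ 457
1955^512 ≡ 457^2 = 208849 ≡ 91
1955^1024 ≡ 91^2 = 8281 ≡ 1955
1955^2048 ≡ 1955^2 = 3822025 ≡ 1121
2174 = 2048 + 64 + 32 + 16 + 8 + 4 + 2, so 1955^2174 ≡ 1121·2156·927·1741·1401·930·1121 ≡ 1889 (mod 3163)
1294·1889 = 2444366 ≡ 2530 (mod 3163)
2493 ≠ 2530; the check fails.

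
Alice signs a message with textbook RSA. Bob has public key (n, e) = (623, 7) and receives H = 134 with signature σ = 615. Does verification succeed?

fails

σ^2 ≡ 615^2 = 378225 ≡ 64
σ^4 ≡ 64^2 = 4096 ≡ 358
7 = 4 + 2 + 1, so σ^7 ≡ 358·64·615 ≡ 489 (mod 623)
The recovered value 489 does not match the digest 134.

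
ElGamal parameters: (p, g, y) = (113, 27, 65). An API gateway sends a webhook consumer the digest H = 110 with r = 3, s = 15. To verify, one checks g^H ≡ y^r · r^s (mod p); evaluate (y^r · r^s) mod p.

82

65^2 = 4225 ≡ 44
3 = 2 + 1, so 65^3 ≡ 44·65 ≡ 35 (mod 113)
3^2 = 9
3^4 ≡ 9^2 = 81
3^8 ≡ 81^2 = 6561 ≡ 7
15 = 8 + 4 + 2 + 1, so 3^15 ≡ 7·81·9·3 ≡ 54 (mod 113)
y^r · r^s ≡ 35·54 = 1890 ≡ 82 (mod 113)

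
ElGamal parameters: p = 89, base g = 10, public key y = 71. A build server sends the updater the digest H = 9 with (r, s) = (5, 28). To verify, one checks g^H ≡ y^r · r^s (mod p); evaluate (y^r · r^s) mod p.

Squares mod 89: 71^1≡71, 71^2≡57, 71^4≡45
5 = 4 + 1, so 71^5 ≡ 45·71 ≡ 80 (mod 89)
Squares mod 89: 5^1≡5, 5^2≡25, 5^4≡2, 5^8≡4, 5^16≡16
28 = 16 + 8 + 4, so 5^28 ≡ 16·4·2 ≡ 39 (mod 89)
y^r · r^s ≡ 80·39 = 3120 ≡ 5 (mod 89)

5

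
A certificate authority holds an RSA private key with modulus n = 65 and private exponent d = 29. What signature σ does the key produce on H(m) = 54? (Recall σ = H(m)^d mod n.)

19

(H(m))^2 ≡ 54^2 = 2916 ≡ 56
(H(m))^4 ≡ 56^2 = 3136 ≡ 16
(H(m))^8 ≡ 16^2 = 256 ≡ 61
(H(m))^16 ≡ 61^2 = 3721 ≡ 16
29 = 16 + 8 + 4 + 1, so (H(m))^29 ≡ 16·61·16·54 ≡ 19 (mod 65)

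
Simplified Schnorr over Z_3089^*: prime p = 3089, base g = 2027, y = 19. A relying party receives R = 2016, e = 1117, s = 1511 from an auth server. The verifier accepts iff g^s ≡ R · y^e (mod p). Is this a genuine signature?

genuine

g^s mod p:
2027^2 = 4108729 ≡ 359
2027^4 ≡ 359^2 = 128881 ≡ 2232
2027^8 ≡ 2232^2 = 4981824 ≡ 2356
2027^16 ≡ 2356^2 = 5550736 ≡ 2892
2027^32 ≡ 2892^2 = 8363664 ≡ 1741
2027^64 ≡ 1741^2 = 3031081 ≡ 772
2027^128 ≡ 772^2 = 595984 ≡ 2896
2027^256 ≡ 2896^2 = 8386816 ≡ 181
2027^512 ≡ 181^2 = 32761 ≡ 1871
2027^1024 ≡ 1871^2 = 3500641 ≡ 804
1511 = 1024 + 256 + 128 + 64 + 32 + 4 + 2 + 1, so 2027^1511 ≡ 804·181·2896·772·1741·2232·359·2027 ≡ 88 (mod 3089)
R · y^e mod p:
19^2 = 361
19^4 ≡ 361^2 = 130321 ≡ 583
19^8 ≡ 583^2 = 339889 ≡ 99
19^16 ≡ 99^2 = 9801 ≡ 534
19^32 ≡ 534^2 = 285156 ≡ 968
19^64 ≡ 968^2 = 937024 ≡ 1057
19^128 ≡ 1057^2 = 1117249 ≡ 2120
19^256 ≡ 2120^2 = 4494400 ≡ 2994
19^512 ≡ 2994^2 = 8964036 ≡ 2847
19^1024 ≡ 2847^2 = 8105409 ≡ 2962
1117 = 1024 + 64 + 16 + 8 + 4 + 1, so 19^1117 ≡ 2962·1057·534·99·583·19 ≡ 1091 (mod 3089)
2016·1091 = 2199456 ≡ 88 (mod 3089)
88 ≡ 88 (mod 3089); signature holds.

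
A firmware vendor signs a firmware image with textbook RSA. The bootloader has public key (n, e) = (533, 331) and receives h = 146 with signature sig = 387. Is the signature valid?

sig^331 mod 533 = 387
sig^331 mod 533 = 387, but h = 146.

invalid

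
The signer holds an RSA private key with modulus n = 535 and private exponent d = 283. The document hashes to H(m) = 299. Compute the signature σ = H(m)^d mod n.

314

(H(m))^283 mod 535 = 314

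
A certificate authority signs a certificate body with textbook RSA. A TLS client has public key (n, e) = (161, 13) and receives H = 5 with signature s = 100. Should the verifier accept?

s^2 ≡ 100^2 = 10000 ≡ 18
s^4 ≡ 18^2 = 324 ≡ 2
s^8 ≡ 2^2 = 4
13 = 8 + 4 + 1, so s^13 ≡ 4·2·100 ≡ 156 (mod 161)
156 ≠ 5, so verification fails.

reject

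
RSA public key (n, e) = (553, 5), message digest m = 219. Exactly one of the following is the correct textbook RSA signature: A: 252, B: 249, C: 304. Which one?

B

Candidate A: Squares mod 553: 252^1≡252, 252^2≡462, 252^4≡539; 5 = 4 + 1, so 252^5 ≡ 539·252 ≡ 343 (mod 553)
Candidate B: Squares mod 553: 249^1≡249, 249^2≡65, 249^4≡354; 5 = 4 + 1, so 249^5 ≡ 354·249 ≡ 219 (mod 553)
  → matches m = 219
Candidate C: Squares mod 553: 304^1≡304, 304^2≡65, 304^4≡354; 5 = 4 + 1, so 304^5 ≡ 354·304 ≡ 334 (mod 553)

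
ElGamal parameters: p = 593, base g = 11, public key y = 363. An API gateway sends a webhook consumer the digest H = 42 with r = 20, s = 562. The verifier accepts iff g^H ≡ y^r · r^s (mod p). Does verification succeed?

passes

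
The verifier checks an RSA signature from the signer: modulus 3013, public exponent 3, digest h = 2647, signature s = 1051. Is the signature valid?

valid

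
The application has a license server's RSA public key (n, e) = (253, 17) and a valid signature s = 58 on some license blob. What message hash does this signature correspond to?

s^2 ≡ 58^2 = 3364 ≡ 75
s^4 ≡ 75^2 = 5625 ≡ 59
s^8 ≡ 59^2 = 3481 ≡ 192
s^16 ≡ 192^2 = 36864 ≡ 179
17 = 16 + 1, so s^17 ≡ 179·58 ≡ 9 (mod 253)

9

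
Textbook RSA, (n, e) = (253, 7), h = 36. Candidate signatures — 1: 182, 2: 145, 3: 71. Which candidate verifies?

3

Candidate 1: Squares mod 253: 182^1≡182, 182^2≡234, 182^4≡108; 7 = 4 + 2 + 1, so 182^7 ≡ 108·234·182 ≡ 217 (mod 253)
Candidate 2: Squares mod 253: 145^1≡145, 145^2≡26, 145^4≡170; 7 = 4 + 2 + 1, so 145^7 ≡ 170·26·145 ≡ 51 (mod 253)
Candidate 3: Squares mod 253: 71^1≡71, 71^2≡234, 71^4≡108; 7 = 4 + 2 + 1, so 71^7 ≡ 108·234·71 ≡ 36 (mod 253)
  → matches h = 36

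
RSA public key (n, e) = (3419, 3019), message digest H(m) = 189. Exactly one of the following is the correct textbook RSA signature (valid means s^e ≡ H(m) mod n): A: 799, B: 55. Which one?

A

Candidate A: 799^2 = 638401 ≡ 2467; 799^4 ≡ 2467^2 = 6086089 ≡ 269; 799^8 ≡ 269^2 = 72361 ≡ 562; 799^16 ≡ 562^2 = 315844 ≡ 1296; 799^32 ≡ 1296^2 = 1679616 ≡ 887; 799^64 ≡ 887^2 = 786769 ≡ 399; 799^128 ≡ 399^2 = 159201 ≡ 1927; 799^256 ≡ 1927^2 = 3713329 ≡ 295; 799^512 ≡ 295^2 = 87025 ≡ 1550; 799^1024 ≡ 1550^2 = 2402500 ≡ 2362; 799^2048 ≡ 2362^2 = 5579044 ≡ 2655; 3019 = 2048 + 512 + 256 + 128 + 64 + 8 + 2 + 1, so 799^3019 ≡ 2655·1550·295·1927·399·562·2467·799 ≡ 189 (mod 3419)
  → matches H(m) = 189
Candidate B: 55^2 = 3025; 55^4 ≡ 3025^2 = 9150625 ≡ 1381; 55^8 ≡ 1381^2 = 1907161 ≡ 2778; 55^16 ≡ 2778^2 = 7717284 ≡ 601; 55^32 ≡ 601^2 = 361201 ≡ 2206; 55^64 ≡ 2206^2 = 4866436 ≡ 1199; 55^128 ≡ 1199^2 = 1437601 ≡ 1621; 55^256 ≡ 1621^2 = 2627641 ≡ 1849; 55^512 ≡ 1849^2 = 3418801 ≡ 3220; 55^1024 ≡ 3220^2 = 10368400 ≡ 1992; 55^2048 ≡ 1992^2 = 3968064 ≡ 2024; 3019 = 2048 + 512 + 256 + 128 + 64 + 8 + 2 + 1, so 55^3019 ≡ 2024·3220·1849·1621·1199·2778·3025·55 ≡ 3123 (mod 3419)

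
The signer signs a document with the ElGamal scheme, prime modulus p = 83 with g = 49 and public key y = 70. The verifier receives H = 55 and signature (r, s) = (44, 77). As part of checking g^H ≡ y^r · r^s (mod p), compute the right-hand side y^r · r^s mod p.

70^2 = 4900 ≡ 3
70^4 ≡ 3^2 = 9
70^8 ≡ 9^2 = 81
70^16 ≡ 81^2 = 6561 ≡ 4
70^32 ≡ 4^2 = 16
44 = 32 + 8 + 4, so 70^44 ≡ 16·81·9 ≡ 44 (mod 83)
44^2 = 1936 ≡ 27
44^4 ≡ 27^2 = 729 ≡ 65
44^8 ≡ 65^2 = 4225 ≡ 75
44^16 ≡ 75^2 = 5625 ≡ 64
44^32 ≡ 64^2 = 4096 ≡ 29
44^64 ≡ 29^2 = 841 ≡ 11
77 = 64 + 8 + 4 + 1, so 44^77 ≡ 11·75·65·44 ≡ 59 (mod 83)
y^r · r^s ≡ 44·59 = 2596 ≡ 23 (mod 83)

23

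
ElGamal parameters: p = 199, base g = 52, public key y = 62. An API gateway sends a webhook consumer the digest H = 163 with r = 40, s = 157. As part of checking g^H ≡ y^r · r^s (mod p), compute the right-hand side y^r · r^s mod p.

182

62^2 = 3844 ≡ 63
62^4 ≡ 63^2 = 3969 ≡ 188
62^8 ≡ 188^2 = 35344 ≡ 121
62^16 ≡ 121^2 = 14641 ≡ 114
62^32 ≡ 114^2 = 12996 ≡ 61
40 = 32 + 8, so 62^40 ≡ 61·121 ≡ 18 (mod 199)
40^2 = 1600 ≡ 8
40^4 ≡ 8^2 = 64
40^8 ≡ 64^2 = 4096 ≡ 116
40^16 ≡ 116^2 = 13456 ≡ 123
40^32 ≡ 123^2 = 15129 ≡ 5
40^64 ≡ 5^2 = 25
40^128 ≡ 25^2 = 625 ≡ 28
157 = 128 + 16 + 8 + 4 + 1, so 40^157 ≡ 28·123·116·64·40 ≡ 187 (mod 199)
y^r · r^s ≡ 18·187 = 3366 ≡ 182 (mod 199)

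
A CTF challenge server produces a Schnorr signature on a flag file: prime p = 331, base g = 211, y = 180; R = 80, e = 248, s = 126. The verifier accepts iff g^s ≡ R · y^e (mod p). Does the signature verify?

does not verify

g^s mod p:
211^2 = 44521 ≡ 167
211^4 ≡ 167^2 = 27889 ≡ 85
211^8 ≡ 85^2 = 7225 ≡ 274
211^16 ≡ 274^2 = 75076 ≡ 270
211^32 ≡ 270^2 = 72900 ≡ 80
211^64 ≡ 80^2 = 6400 ≡ 111
126 = 64 + 32 + 16 + 8 + 4 + 2, so 211^126 ≡ 111·80·270·274·85·167 ≡ 270 (mod 331)
R · y^e mod p:
180^2 = 32400 ≡ 293
180^4 ≡ 293^2 = 85849 ≡ 120
180^8 ≡ 120^2 = 14400 ≡ 167
180^16 ≡ 167^2 = 27889 ≡ 85
180^32 ≡ 85^2 = 7225 ≡ 274
180^64 ≡ 274^2 = 75076 ≡ 270
180^128 ≡ 270^2 = 72900 ≡ 80
248 = 128 + 64 + 32 + 16 + 8, so 180^248 ≡ 80·270·274·85·167 ≡ 74 (mod 331)
80·74 = 5920 ≡ 293 (mod 331)
270 ≠ 293; the check fails.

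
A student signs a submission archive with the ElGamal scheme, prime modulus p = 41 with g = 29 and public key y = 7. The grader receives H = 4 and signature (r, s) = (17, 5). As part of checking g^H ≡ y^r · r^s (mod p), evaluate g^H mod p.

31

29^2 = 841 ≡ 21
29^4 ≡ 21^2 = 441 ≡ 31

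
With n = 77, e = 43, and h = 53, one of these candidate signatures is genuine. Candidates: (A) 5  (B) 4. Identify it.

B

Candidate A: 5^2 = 25; 5^4 ≡ 25^2 = 625 ≡ 9; 5^8 ≡ 9^2 = 81 ≡ 4; 5^16 ≡ 4^2 = 16; 5^32 ≡ 16^2 = 256 ≡ 25; 43 = 32 + 8 + 2 + 1, so 5^43 ≡ 25·4·25·5 ≡ 26 (mod 77)
Candidate B: 4^2 = 16; 4^4 ≡ 16^2 = 256 ≡ 25; 4^8 ≡ 25^2 = 625 ≡ 9; 4^16 ≡ 9^2 = 81 ≡ 4; 4^32 ≡ 4^2 = 16; 43 = 32 + 8 + 2 + 1, so 4^43 ≡ 16·9·16·4 ≡ 53 (mod 77)
  → matches h = 53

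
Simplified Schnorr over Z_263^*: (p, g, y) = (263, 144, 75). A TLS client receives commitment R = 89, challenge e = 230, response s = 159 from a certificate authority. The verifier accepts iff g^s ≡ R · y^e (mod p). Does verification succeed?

g^s mod p:
Squares mod 263: 144^1≡144, 144^2≡222, 144^4≡103, 144^8≡89, 144^16≡31, 144^32≡172, 144^64≡128, 144^128≡78
159 = 128 + 16 + 8 + 4 + 2 + 1, so 144^159 ≡ 78·31·89·103·222·144 ≡ 137 (mod 263)
R · y^e mod p:
Squares mod 263: 75^1≡75, 75^2≡102, 75^4≡147, 75^8≡43, 75^16≡8, 75^32≡64, 75^64≡151, 75^128≡183
230 = 128 + 64 + 32 + 4 + 2, so 75^230 ≡ 183·151·64·147·102 ≡ 37 (mod 263)
89·37 = 3293 ≡ 137 (mod 263)
137 ≡ 137 (mod 263); signature holds.

passes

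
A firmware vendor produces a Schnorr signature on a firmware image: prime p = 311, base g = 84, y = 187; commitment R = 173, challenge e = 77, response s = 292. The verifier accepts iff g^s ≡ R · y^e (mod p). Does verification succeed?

g^s mod p:
Squares mod 311: 84^1≡84, 84^2≡214, 84^4≡79, 84^8≡21, 84^16≡130, 84^32≡106, 84^64≡40, 84^128≡45, 84^256≡159
292 = 256 + 32 + 4, so 84^292 ≡ 159·106·79 ≡ 75 (mod 311)
R · y^e mod p:
Squares mod 311: 187^1≡187, 187^2≡137, 187^4≡109, 187^8≡63, 187^16≡237, 187^32≡189, 187^64≡267
77 = 64 + 8 + 4 + 1, so 187^77 ≡ 267·63·109·187 ≡ 182 (mod 311)
173·182 = 31486 ≡ 75 (mod 311)
75 ≡ 75 (mod 311); signature holds.

passes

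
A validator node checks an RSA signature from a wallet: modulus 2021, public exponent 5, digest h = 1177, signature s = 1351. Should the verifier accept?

s^2 ≡ 1351^2 = 1825201 ≡ 238
s^4 ≡ 238^2 = 56644 ≡ 56
5 = 4 + 1, so s^5 ≡ 56·1351 ≡ 879 (mod 2021)
s^5 mod 2021 = 879, but h = 1177.

reject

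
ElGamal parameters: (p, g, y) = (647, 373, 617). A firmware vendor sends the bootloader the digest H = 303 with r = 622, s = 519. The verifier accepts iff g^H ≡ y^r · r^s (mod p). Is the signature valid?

Left side g^H mod p:
Squares mod 647: 373^1≡373, 373^2≡24, 373^4≡576, 373^8≡512, 373^16≡109, 373^32≡235, 373^64≡230, 373^128≡493, 373^256≡424
303 = 256 + 32 + 8 + 4 + 2 + 1, so 373^303 ≡ 424·235·512·576·24·373 ≡ 207 (mod 647)
Right side y^r · r^s mod p:
Squares mod 647: 617^1≡617, 617^2≡253, 617^4≡603, 617^8≡642, 617^16≡25, 617^32≡625, 617^64≡484, 617^128≡42, 617^256≡470, 617^512≡273
622 = 512 + 64 + 32 + 8 + 4 + 2, so 617^622 ≡ 273·484·625·642·603·253 ≡ 559 (mod 647)
Squares mod 647: 622^1≡622, 622^2≡625, 622^4≡484, 622^8≡42, 622^16≡470, 622^32≡273, 622^64≡124, 622^128≡495, 622^256≡459, 622^512≡406
519 = 512 + 4 + 2 + 1, so 622^519 ≡ 406·484·625·622 ≡ 379 (mod 647)
559·379 = 211861 ≡ 292 (mod 647)
207 ≠ 292, so verification fails.

invalid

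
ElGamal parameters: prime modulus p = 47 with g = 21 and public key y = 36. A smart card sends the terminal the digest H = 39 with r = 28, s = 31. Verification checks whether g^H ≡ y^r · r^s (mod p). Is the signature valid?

valid

Left side g^H mod p:
Squares mod 47: 21^1≡21, 21^2≡18, 21^4≡42, 21^8≡25, 21^16≡14, 21^32≡8
39 = 32 + 4 + 2 + 1, so 21^39 ≡ 8·42·18·21 ≡ 14 (mod 47)
Right side y^r · r^s mod p:
Squares mod 47: 36^1≡36, 36^2≡27, 36^4≡24, 36^8≡12, 36^16≡3
28 = 16 + 8 + 4, so 36^28 ≡ 3·12·24 ≡ 18 (mod 47)
Squares mod 47: 28^1≡28, 28^2≡32, 28^4≡37, 28^8≡6, 28^16≡36
31 = 16 + 8 + 4 + 2 + 1, so 28^31 ≡ 36·6·37·32·28 ≡ 6 (mod 47)
18·6 = 108 ≡ 14 (mod 47)
14 ≡ 14 (mod 47), so the signature is genuine.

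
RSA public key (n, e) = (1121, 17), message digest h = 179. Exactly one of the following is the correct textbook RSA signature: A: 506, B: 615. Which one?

A

Candidate A: 506^2 = 256036 ≡ 448; 506^4 ≡ 448^2 = 200704 ≡ 45; 506^8 ≡ 45^2 = 2025 ≡ 904; 506^16 ≡ 904^2 = 817216 ≡ 7; 17 = 16 + 1, so 506^17 ≡ 7·506 ≡ 179 (mod 1121)
  → matches h = 179
Candidate B: 615^2 = 378225 ≡ 448; 615^4 ≡ 448^2 = 200704 ≡ 45; 615^8 ≡ 45^2 = 2025 ≡ 904; 615^16 ≡ 904^2 = 817216 ≡ 7; 17 = 16 + 1, so 615^17 ≡ 7·615 ≡ 942 (mod 1121)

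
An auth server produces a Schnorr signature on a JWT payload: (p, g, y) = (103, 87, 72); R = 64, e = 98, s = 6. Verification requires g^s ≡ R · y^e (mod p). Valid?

yes

g^s mod p:
87^2 = 7569 ≡ 50
87^4 ≡ 50^2 = 2500 ≡ 28
6 = 4 + 2, so 87^6 ≡ 28·50 ≡ 61 (mod 103)
R · y^e mod p:
72^2 = 5184 ≡ 34
72^4 ≡ 34^2 = 1156 ≡ 23
72^8 ≡ 23^2 = 529 ≡ 14
72^16 ≡ 14^2 = 196 ≡ 93
72^32 ≡ 93^2 = 8649 ≡ 100
72^64 ≡ 100^2 = 10000 ≡ 9
98 = 64 + 32 + 2, so 72^98 ≡ 9·100·34 ≡ 9 (mod 103)
64·9 = 576 ≡ 61 (mod 103)
61 ≡ 61 (mod 103); signature holds.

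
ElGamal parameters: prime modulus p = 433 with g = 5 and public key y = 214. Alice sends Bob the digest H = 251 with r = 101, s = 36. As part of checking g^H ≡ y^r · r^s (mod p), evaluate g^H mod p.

5^2 = 25
5^4 ≡ 25^2 = 625 ≡ 192
5^8 ≡ 192^2 = 36864 ≡ 59
5^16 ≡ 59^2 = 3481 ≡ 17
5^32 ≡ 17^2 = 289
5^64 ≡ 289^2 = 83521 ≡ 385
5^128 ≡ 385^2 = 148225 ≡ 139
251 = 128 + 64 + 32 + 16 + 8 + 2 + 1, so 5^251 ≡ 139·385·289·17·59·25·5 ≡ 247 (mod 433)

247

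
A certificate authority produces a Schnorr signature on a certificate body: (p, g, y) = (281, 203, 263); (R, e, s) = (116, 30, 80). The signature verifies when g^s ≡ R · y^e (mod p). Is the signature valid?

g^s mod p:
203^2 = 41209 ≡ 183
203^4 ≡ 183^2 = 33489 ≡ 50
203^8 ≡ 50^2 = 2500 ≡ 252
203^16 ≡ 252^2 = 63504 ≡ 279
203^32 ≡ 279^2 = 77841 ≡ 4
203^64 ≡ 4^2 = 16
80 = 64 + 16, so 203^80 ≡ 16·279 ≡ 249 (mod 281)
R · y^e mod p:
263^2 = 69169 ≡ 43
263^4 ≡ 43^2 = 1849 ≡ 163
263^8 ≡ 163^2 = 26569 ≡ 155
263^16 ≡ 155^2 = 24025 ≡ 140
30 = 16 + 8 + 4 + 2, so 263^30 ≡ 140·155·163·43 ≡ 116 (mod 281)
116·116 = 13456 ≡ 249 (mod 281)
249 ≡ 249 (mod 281); signature holds.

valid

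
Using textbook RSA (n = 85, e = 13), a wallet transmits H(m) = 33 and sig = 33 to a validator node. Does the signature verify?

sig^2 ≡ 33^2 = 1089 ≡ 69
sig^4 ≡ 69^2 = 4761 ≡ 1
sig^8 ≡ 1^2 = 1
13 = 8 + 4 + 1, so sig^13 ≡ 1·1·33 ≡ 33 (mod 85)
Since 33 equals the digest 33, verification succeeds.

verifies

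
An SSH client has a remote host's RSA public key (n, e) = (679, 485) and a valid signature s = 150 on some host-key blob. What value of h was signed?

460

s^2 ≡ 150^2 = 22500 ≡ 93
s^4 ≡ 93^2 = 8649 ≡ 501
s^8 ≡ 501^2 = 251001 ≡ 450
s^16 ≡ 450^2 = 202500 ≡ 158
s^32 ≡ 158^2 = 24964 ≡ 520
s^64 ≡ 520^2 = 270400 ≡ 158
s^128 ≡ 158^2 = 24964 ≡ 520
s^256 ≡ 520^2 = 270400 ≡ 158
485 = 256 + 128 + 64 + 32 + 4 + 1, so s^485 ≡ 158·520·158·520·501·150 ≡ 460 (mod 679)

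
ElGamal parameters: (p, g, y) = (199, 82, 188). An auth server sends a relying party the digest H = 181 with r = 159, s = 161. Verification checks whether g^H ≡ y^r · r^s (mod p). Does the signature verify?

Left side g^H mod p:
Squares mod 199: 82^1≡82, 82^2≡157, 82^4≡172, 82^8≡132, 82^16≡111, 82^32≡182, 82^64≡90, 82^128≡140
181 = 128 + 32 + 16 + 4 + 1, so 82^181 ≡ 140·182·111·172·82 ≡ 88 (mod 199)
Right side y^r · r^s mod p:
Squares mod 199: 188^1≡188, 188^2≡121, 188^4≡114, 188^8≡61, 188^16≡139, 188^32≡18, 188^64≡125, 188^128≡103
159 = 128 + 16 + 8 + 4 + 2 + 1, so 188^159 ≡ 103·139·61·114·121·188 ≡ 139 (mod 199)
Squares mod 199: 159^1≡159, 159^2≡8, 159^4≡64, 159^8≡116, 159^16≡123, 159^32≡5, 159^64≡25, 159^128≡28
161 = 128 + 32 + 1, so 159^161 ≡ 28·5·159 ≡ 171 (mod 199)
139·171 = 23769 ≡ 88 (mod 199)
88 ≡ 88 (mod 199), so the signature is genuine.

verifies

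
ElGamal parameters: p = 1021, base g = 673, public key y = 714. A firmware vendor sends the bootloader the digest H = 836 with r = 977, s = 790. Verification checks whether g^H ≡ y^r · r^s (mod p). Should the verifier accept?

reject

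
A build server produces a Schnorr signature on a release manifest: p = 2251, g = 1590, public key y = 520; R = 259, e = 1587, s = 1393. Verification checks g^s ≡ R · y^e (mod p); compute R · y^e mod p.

634

520^2 = 270400 ≡ 280
520^4 ≡ 280^2 = 78400 ≡ 1866
520^8 ≡ 1866^2 = 3481956 ≡ 1910
520^16 ≡ 1910^2 = 3648100 ≡ 1480
520^32 ≡ 1480^2 = 2190400 ≡ 177
520^64 ≡ 177^2 = 31329 ≡ 2066
520^128 ≡ 2066^2 = 4268356 ≡ 460
520^256 ≡ 460^2 = 211600 ≡ 6
520^512 ≡ 6^2 = 36
520^1024 ≡ 36^2 = 1296
1587 = 1024 + 512 + 32 + 16 + 2 + 1, so 520^1587 ≡ 1296·36·177·1480·280·520 ≡ 1028 (mod 2251)
R · y^e ≡ 259·1028 = 266252 ≡ 634 (mod 2251)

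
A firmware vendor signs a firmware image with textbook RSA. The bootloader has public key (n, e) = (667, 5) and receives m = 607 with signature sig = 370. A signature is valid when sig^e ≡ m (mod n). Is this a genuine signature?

Squares mod 667: sig^1≡370, sig^2≡165, sig^4≡545
5 = 4 + 1, so sig^5 ≡ 545·370 ≡ 216 (mod 667)
The recovered value 216 does not match the digest 607.

forged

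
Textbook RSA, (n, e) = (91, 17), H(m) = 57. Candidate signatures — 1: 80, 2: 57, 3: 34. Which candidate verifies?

Candidate 1: Squares mod 91: 80^1≡80, 80^2≡30, 80^4≡81, 80^8≡9, 80^16≡81; 17 = 16 + 1, so 80^17 ≡ 81·80 ≡ 19 (mod 91)
Candidate 2: Squares mod 91: 57^1≡57, 57^2≡64, 57^4≡1, 57^8≡1, 57^16≡1; 17 = 16 + 1, so 57^17 ≡ 1·57 ≡ 57 (mod 91)
  → matches H(m) = 57
Candidate 3: Squares mod 91: 34^1≡34, 34^2≡64, 34^4≡1, 34^8≡1, 34^16≡1; 17 = 16 + 1, so 34^17 ≡ 1·34 ≡ 34 (mod 91)

2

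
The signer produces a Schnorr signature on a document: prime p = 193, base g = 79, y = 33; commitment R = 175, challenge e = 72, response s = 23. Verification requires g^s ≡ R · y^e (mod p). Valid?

no

g^s mod p:
79^2 = 6241 ≡ 65
79^4 ≡ 65^2 = 4225 ≡ 172
79^8 ≡ 172^2 = 29584 ≡ 55
79^16 ≡ 55^2 = 3025 ≡ 130
23 = 16 + 4 + 2 + 1, so 79^23 ≡ 130·172·65·79 ≡ 5 (mod 193)
R · y^e mod p:
33^2 = 1089 ≡ 124
33^4 ≡ 124^2 = 15376 ≡ 129
33^8 ≡ 129^2 = 16641 ≡ 43
33^16 ≡ 43^2 = 1849 ≡ 112
33^32 ≡ 112^2 = 12544 ≡ 192
33^64 ≡ 192^2 = 36864 ≡ 1
72 = 64 + 8, so 33^72 ≡ 1·43 ≡ 43 (mod 193)
175·43 = 7525 ≡ 191 (mod 193)
5 ≠ 191; the check fails.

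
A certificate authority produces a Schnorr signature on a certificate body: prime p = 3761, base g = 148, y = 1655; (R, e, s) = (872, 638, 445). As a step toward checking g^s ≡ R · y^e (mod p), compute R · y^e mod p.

1655^2 = 2739025 ≡ 1017
1655^4 ≡ 1017^2 = 1034289 ≡ 14
1655^8 ≡ 14^2 = 196
1655^16 ≡ 196^2 = 38416 ≡ 806
1655^32 ≡ 806^2 = 649636 ≡ 2744
1655^64 ≡ 2744^2 = 7529536 ≡ 14
1655^128 ≡ 14^2 = 196
1655^256 ≡ 196^2 = 38416 ≡ 806
1655^512 ≡ 806^2 = 649636 ≡ 2744
638 = 512 + 64 + 32 + 16 + 8 + 4 + 2, so 1655^638 ≡ 2744·14·2744·806·196·14·1017 ≡ 3565 (mod 3761)
R · y^e ≡ 872·3565 = 3108680 ≡ 2094 (mod 3761)

2094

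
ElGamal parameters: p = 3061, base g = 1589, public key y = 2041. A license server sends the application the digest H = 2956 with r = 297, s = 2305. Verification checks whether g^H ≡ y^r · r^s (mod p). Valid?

Left side g^H mod p:
1589^2 = 2524921 ≡ 2657
1589^4 ≡ 2657^2 = 7059649 ≡ 983
1589^8 ≡ 983^2 = 966289 ≡ 2074
1589^16 ≡ 2074^2 = 4301476 ≡ 771
1589^32 ≡ 771^2 = 594441 ≡ 607
1589^64 ≡ 607^2 = 368449 ≡ 1129
1589^128 ≡ 1129^2 = 1274641 ≡ 1265
1589^256 ≡ 1265^2 = 1600225 ≡ 2383
1589^512 ≡ 2383^2 = 5678689 ≡ 534
1589^1024 ≡ 534^2 = 285156 ≡ 483
1589^2048 ≡ 483^2 = 233289 ≡ 653
2956 = 2048 + 512 + 256 + 128 + 8 + 4, so 1589^2956 ≡ 653·534·2383·1265·2074·983 ≡ 1206 (mod 3061)
Right side y^r · r^s mod p:
2041^2 = 4165681 ≡ 2721
2041^4 ≡ 2721^2 = 7403841 ≡ 2343
2041^8 ≡ 2343^2 = 5489649 ≡ 1276
2041^16 ≡ 1276^2 = 1628176 ≡ 2785
2041^32 ≡ 2785^2 = 7756225 ≡ 2712
2041^64 ≡ 2712^2 = 7354944 ≡ 2422
2041^128 ≡ 2422^2 = 5866084 ≡ 1208
2041^256 ≡ 1208^2 = 1459264 ≡ 2228
297 = 256 + 32 + 8 + 1, so 2041^297 ≡ 2228·2712·1276·2041 ≡ 495 (mod 3061)
297^2 = 88209 ≡ 2501
297^4 ≡ 2501^2 = 6255001 ≡ 1378
297^8 ≡ 1378^2 = 1898884 ≡ 1064
297^16 ≡ 1064^2 = 1132096 ≡ 2587
297^32 ≡ 2587^2 = 6692569 ≡ 1223
297^64 ≡ 1223^2 = 1495729 ≡ 1961
297^128 ≡ 1961^2 = 3845521 ≡ 905
297^256 ≡ 905^2 = 819025 ≡ 1738
297^512 ≡ 1738^2 = 3020644 ≡ 2498
297^1024 ≡ 2498^2 = 6240004 ≡ 1686
297^2048 ≡ 1686^2 = 2842596 ≡ 1988
2305 = 2048 + 256 + 1, so 297^2305 ≡ 1988·1738·297 ≡ 2006 (mod 3061)
495·2006 = 992970 ≡ 1206 (mod 3061)
1206 ≡ 1206 (mod 3061), so the signature is genuine.

yes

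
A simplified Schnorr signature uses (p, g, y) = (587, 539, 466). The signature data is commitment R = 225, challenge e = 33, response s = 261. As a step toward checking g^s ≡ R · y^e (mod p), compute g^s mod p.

539^2 = 290521 ≡ 543
539^4 ≡ 543^2 = 294849 ≡ 175
539^8 ≡ 175^2 = 30625 ≡ 101
539^16 ≡ 101^2 = 10201 ≡ 222
539^32 ≡ 222^2 = 49284 ≡ 563
539^64 ≡ 563^2 = 316969 ≡ 576
539^128 ≡ 576^2 = 331776 ≡ 121
539^256 ≡ 121^2 = 14641 ≡ 553
261 = 256 + 4 + 1, so 539^261 ≡ 553·175·539 ≡ 318 (mod 587)

318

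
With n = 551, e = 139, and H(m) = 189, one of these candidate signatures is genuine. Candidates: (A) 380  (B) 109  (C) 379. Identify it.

C

Candidate A: 380^139 mod 551 = 532
Candidate B: 109^139 mod 551 = 439
Candidate C: 379^139 mod 551 = 189
  → matches H(m) = 189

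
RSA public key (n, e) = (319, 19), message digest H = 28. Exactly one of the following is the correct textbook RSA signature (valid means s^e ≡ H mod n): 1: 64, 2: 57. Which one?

Candidate 1: 64^2 = 4096 ≡ 268; 64^4 ≡ 268^2 = 71824 ≡ 49; 64^8 ≡ 49^2 = 2401 ≡ 168; 64^16 ≡ 168^2 = 28224 ≡ 152; 19 = 16 + 2 + 1, so 64^19 ≡ 152·268·64 ≡ 236 (mod 319)
Candidate 2: 57^2 = 3249 ≡ 59; 57^4 ≡ 59^2 = 3481 ≡ 291; 57^8 ≡ 291^2 = 84681 ≡ 146; 57^16 ≡ 146^2 = 21316 ≡ 262; 19 = 16 + 2 + 1, so 57^19 ≡ 262·59·57 ≡ 28 (mod 319)
  → matches H = 28

2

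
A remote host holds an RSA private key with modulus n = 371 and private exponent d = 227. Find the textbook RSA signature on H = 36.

309

H^2 ≡ 36^2 = 1296 ≡ 183
H^4 ≡ 183^2 = 33489 ≡ 99
H^8 ≡ 99^2 = 9801 ≡ 155
H^16 ≡ 155^2 = 24025 ≡ 281
H^32 ≡ 281^2 = 78961 ≡ 309
H^64 ≡ 309^2 = 95481 ≡ 134
H^128 ≡ 134^2 = 17956 ≡ 148
227 = 128 + 64 + 32 + 2 + 1, so H^227 ≡ 148·134·309·183·36 ≡ 309 (mod 371)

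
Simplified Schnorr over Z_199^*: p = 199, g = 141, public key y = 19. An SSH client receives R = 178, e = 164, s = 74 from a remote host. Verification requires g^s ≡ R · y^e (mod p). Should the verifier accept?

g^s mod p:
141^2 = 19881 ≡ 180
141^4 ≡ 180^2 = 32400 ≡ 162
141^8 ≡ 162^2 = 26244 ≡ 175
141^16 ≡ 175^2 = 30625 ≡ 178
141^32 ≡ 178^2 = 31684 ≡ 43
141^64 ≡ 43^2 = 1849 ≡ 58
74 = 64 + 8 + 2, so 141^74 ≡ 58·175·180 ≡ 180 (mod 199)
R · y^e mod p:
19^2 = 361 ≡ 162
19^4 ≡ 162^2 = 26244 ≡ 175
19^8 ≡ 175^2 = 30625 ≡ 178
19^16 ≡ 178^2 = 31684 ≡ 43
19^32 ≡ 43^2 = 1849 ≡ 58
19^64 ≡ 58^2 = 3364 ≡ 180
19^128 ≡ 180^2 = 32400 ≡ 162
164 = 128 + 32 + 4, so 19^164 ≡ 162·58·175 ≡ 162 (mod 199)
178·162 = 28836 ≡ 180 (mod 199)
180 ≡ 180 (mod 199); signature holds.

accept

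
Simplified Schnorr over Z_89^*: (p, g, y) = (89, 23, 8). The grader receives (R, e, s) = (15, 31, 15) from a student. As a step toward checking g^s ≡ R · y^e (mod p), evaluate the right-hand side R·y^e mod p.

Squares mod 89: 8^1≡8, 8^2≡64, 8^4≡2, 8^8≡4, 8^16≡16
31 = 16 + 8 + 4 + 2 + 1, so 8^31 ≡ 16·4·2·64·8 ≡ 32 (mod 89)
R · y^e ≡ 15·32 = 480 ≡ 35 (mod 89)

35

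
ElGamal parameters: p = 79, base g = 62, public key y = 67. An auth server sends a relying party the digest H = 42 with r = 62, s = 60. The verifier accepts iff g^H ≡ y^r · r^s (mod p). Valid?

yes

Left side g^H mod p:
62^2 = 3844 ≡ 52
62^4 ≡ 52^2 = 2704 ≡ 18
62^8 ≡ 18^2 = 324 ≡ 8
62^16 ≡ 8^2 = 64
62^32 ≡ 64^2 = 4096 ≡ 67
42 = 32 + 8 + 2, so 62^42 ≡ 67·8·52 ≡ 64 (mod 79)
Right side y^r · r^s mod p:
67^2 = 4489 ≡ 65
67^4 ≡ 65^2 = 4225 ≡ 38
67^8 ≡ 38^2 = 1444 ≡ 22
67^16 ≡ 22^2 = 484 ≡ 10
67^32 ≡ 10^2 = 100 ≡ 21
62 = 32 + 16 + 8 + 4 + 2, so 67^62 ≡ 21·10·22·38·65 ≡ 8 (mod 79)
62^2 = 3844 ≡ 52
62^4 ≡ 52^2 = 2704 ≡ 18
62^8 ≡ 18^2 = 324 ≡ 8
62^16 ≡ 8^2 = 64
62^32 ≡ 64^2 = 4096 ≡ 67
60 = 32 + 16 + 8 + 4, so 62^60 ≡ 67·64·8·18 ≡ 8 (mod 79)
8·8 = 64 ≡ 64 (mod 79)
64 ≡ 64 (mod 79), so the signature is genuine.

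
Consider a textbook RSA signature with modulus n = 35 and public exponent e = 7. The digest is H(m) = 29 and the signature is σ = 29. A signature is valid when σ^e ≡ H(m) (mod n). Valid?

Squares mod 35: σ^1≡29, σ^2≡1, σ^4≡1
7 = 4 + 2 + 1, so σ^7 ≡ 1·1·29 ≡ 29 (mod 35)
σ^7 mod 35 = 29 matches H(m).

yes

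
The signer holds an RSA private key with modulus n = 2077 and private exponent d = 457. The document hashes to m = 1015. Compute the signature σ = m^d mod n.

m^2 ≡ 1015^2 = 1030225 ≡ 33
m^4 ≡ 33^2 = 1089
m^8 ≡ 1089^2 = 1185921 ≡ 2031
m^16 ≡ 2031^2 = 4124961 ≡ 39
m^32 ≡ 39^2 = 1521
m^64 ≡ 1521^2 = 2313441 ≡ 1740
m^128 ≡ 1740^2 = 3027600 ≡ 1411
m^256 ≡ 1411^2 = 1990921 ≡ 1155
457 = 256 + 128 + 64 + 8 + 1, so m^457 ≡ 1155·1411·1740·2031·1015 ≡ 1796 (mod 2077)

1796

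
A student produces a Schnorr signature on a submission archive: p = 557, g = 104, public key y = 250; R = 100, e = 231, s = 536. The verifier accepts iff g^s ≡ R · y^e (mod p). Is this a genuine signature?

genuine

g^s mod p:
104^2 = 10816 ≡ 233
104^4 ≡ 233^2 = 54289 ≡ 260
104^8 ≡ 260^2 = 67600 ≡ 203
104^16 ≡ 203^2 = 41209 ≡ 548
104^32 ≡ 548^2 = 300304 ≡ 81
104^64 ≡ 81^2 = 6561 ≡ 434
104^128 ≡ 434^2 = 188356 ≡ 90
104^256 ≡ 90^2 = 8100 ≡ 302
104^512 ≡ 302^2 = 91204 ≡ 413
536 = 512 + 16 + 8, so 104^536 ≡ 413·548·203 ≡ 184 (mod 557)
R · y^e mod p:
250^2 = 62500 ≡ 116
250^4 ≡ 116^2 = 13456 ≡ 88
250^8 ≡ 88^2 = 7744 ≡ 503
250^16 ≡ 503^2 = 253009 ≡ 131
250^32 ≡ 131^2 = 17161 ≡ 451
250^64 ≡ 451^2 = 203401 ≡ 96
250^128 ≡ 96^2 = 9216 ≡ 304
231 = 128 + 64 + 32 + 4 + 2 + 1, so 250^231 ≡ 304·96·451·88·116·250 ≡ 492 (mod 557)
100·492 = 49200 ≡ 184 (mod 557)
184 ≡ 184 (mod 557); signature holds.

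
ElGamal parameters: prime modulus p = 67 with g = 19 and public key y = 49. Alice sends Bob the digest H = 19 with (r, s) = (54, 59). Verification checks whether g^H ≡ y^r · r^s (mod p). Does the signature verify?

does not verify

Left side g^H mod p:
19^2 = 361 ≡ 26
19^4 ≡ 26^2 = 676 ≡ 6
19^8 ≡ 6^2 = 36
19^16 ≡ 36^2 = 1296 ≡ 23
19 = 16 + 2 + 1, so 19^19 ≡ 23·26·19 ≡ 39 (mod 67)
Right side y^r · r^s mod p:
49^2 = 2401 ≡ 56
49^4 ≡ 56^2 = 3136 ≡ 54
49^8 ≡ 54^2 = 2916 ≡ 35
49^16 ≡ 35^2 = 1225 ≡ 19
49^32 ≡ 19^2 = 361 ≡ 26
54 = 32 + 16 + 4 + 2, so 49^54 ≡ 26·19·54·56 ≡ 24 (mod 67)
54^2 = 2916 ≡ 35
54^4 ≡ 35^2 = 1225 ≡ 19
54^8 ≡ 19^2 = 361 ≡ 26
54^16 ≡ 26^2 = 676 ≡ 6
54^32 ≡ 6^2 = 36
59 = 32 + 16 + 8 + 2 + 1, so 54^59 ≡ 36·6·26·35·54 ≡ 33 (mod 67)
24·33 = 792 ≡ 55 (mod 67)
39 ≠ 55, so verification fails.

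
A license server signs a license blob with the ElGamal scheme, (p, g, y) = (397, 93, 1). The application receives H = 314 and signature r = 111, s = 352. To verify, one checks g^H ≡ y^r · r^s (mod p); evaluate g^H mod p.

286

93^2 = 8649 ≡ 312
93^4 ≡ 312^2 = 97344 ≡ 79
93^8 ≡ 79^2 = 6241 ≡ 286
93^16 ≡ 286^2 = 81796 ≡ 14
93^32 ≡ 14^2 = 196
93^64 ≡ 196^2 = 38416 ≡ 304
93^128 ≡ 304^2 = 92416 ≡ 312
93^256 ≡ 312^2 = 97344 ≡ 79
314 = 256 + 32 + 16 + 8 + 2, so 93^314 ≡ 79·196·14·286·312 ≡ 286 (mod 397)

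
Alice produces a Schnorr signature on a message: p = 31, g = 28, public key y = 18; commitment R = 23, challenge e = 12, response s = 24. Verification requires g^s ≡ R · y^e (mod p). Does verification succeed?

fails

g^s mod p:
28^24 mod 31 = 2
R · y^e mod p:
18^12 mod 31 = 8
23·8 = 184 ≡ 29 (mod 31)
2 ≠ 29; the check fails.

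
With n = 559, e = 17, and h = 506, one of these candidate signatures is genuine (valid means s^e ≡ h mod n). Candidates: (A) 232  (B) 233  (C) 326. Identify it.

Candidate A: Squares mod 559: 232^1≡232, 232^2≡160, 232^4≡445, 232^8≡139, 232^16≡315; 17 = 16 + 1, so 232^17 ≡ 315·232 ≡ 410 (mod 559)
Candidate B: Squares mod 559: 233^1≡233, 233^2≡66, 233^4≡443, 233^8≡40, 233^16≡482; 17 = 16 + 1, so 233^17 ≡ 482·233 ≡ 506 (mod 559)
  → matches h = 506
Candidate C: Squares mod 559: 326^1≡326, 326^2≡66, 326^4≡443, 326^8≡40, 326^16≡482; 17 = 16 + 1, so 326^17 ≡ 482·326 ≡ 53 (mod 559)

B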